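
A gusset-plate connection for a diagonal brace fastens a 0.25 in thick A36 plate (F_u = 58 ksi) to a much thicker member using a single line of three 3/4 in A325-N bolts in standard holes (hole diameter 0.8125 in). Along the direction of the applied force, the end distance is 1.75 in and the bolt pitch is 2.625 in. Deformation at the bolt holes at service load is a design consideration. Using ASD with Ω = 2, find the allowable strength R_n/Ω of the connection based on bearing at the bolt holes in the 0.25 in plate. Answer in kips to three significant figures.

Per bolt r_n = 1.2 l_c t F_u ≤ 2.4 d t F_u; upper limit = 2.4 × 0.75 × 0.25 × 58 = 26.1 kips.
Edge bolt: l_c = 1.75 − 0.8125/2 = 1.344 in → 1.2 × 1.344 × 0.25 × 58 = 23.38 → r_n = 23.38 kips.
Interior bolts: l_c = 2.625 − 0.8125 = 1.812 in → 1.2 × 1.812 × 0.25 × 58 = 31.54 → r_n = 26.1 kips.
R_n = 1 × 23.38 + 2 × 26.1 = 75.58 kips.
Allowable strength R_n/Ω = 75.58 / 2 = 37.8 kips.

37.8 kips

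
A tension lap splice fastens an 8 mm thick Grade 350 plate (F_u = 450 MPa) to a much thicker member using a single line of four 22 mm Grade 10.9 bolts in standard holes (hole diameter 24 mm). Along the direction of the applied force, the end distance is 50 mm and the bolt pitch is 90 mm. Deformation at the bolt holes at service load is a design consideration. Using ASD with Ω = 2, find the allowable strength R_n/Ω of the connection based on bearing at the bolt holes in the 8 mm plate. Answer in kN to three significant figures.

367 kN

Per bolt r_n = 1.2 l_c t F_u ≤ 2.4 d t F_u; upper limit = 2.4 × 22 × 8 × 450 / 1000 = 190.1 kN.
Edge bolt: l_c = 50 − 24/2 = 38 mm → 1.2 × 38 × 8 × 450 / 1000 = 164.2 → r_n = 164.2 kN.
Interior bolts: l_c = 90 − 24 = 66 mm → 1.2 × 66 × 8 × 450 / 1000 = 285.1 → r_n = 190.1 kN.
R_n = 1 × 164.2 + 3 × 190.1 = 734.4 kN.
Allowable strength R_n/Ω = 734.4 / 2 = 367 kN.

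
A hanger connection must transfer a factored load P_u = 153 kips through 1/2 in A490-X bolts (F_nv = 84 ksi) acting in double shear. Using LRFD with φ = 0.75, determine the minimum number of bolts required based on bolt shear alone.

A_b = π·0.5²/4 = 0.1963 in².
Per-bolt design strength φR_n = 0.75 × 84 × 0.1963 × 2 = 24.74 kips.
n ≥ 153 / 24.74 = 6.184 → use 7 bolts.

7 bolts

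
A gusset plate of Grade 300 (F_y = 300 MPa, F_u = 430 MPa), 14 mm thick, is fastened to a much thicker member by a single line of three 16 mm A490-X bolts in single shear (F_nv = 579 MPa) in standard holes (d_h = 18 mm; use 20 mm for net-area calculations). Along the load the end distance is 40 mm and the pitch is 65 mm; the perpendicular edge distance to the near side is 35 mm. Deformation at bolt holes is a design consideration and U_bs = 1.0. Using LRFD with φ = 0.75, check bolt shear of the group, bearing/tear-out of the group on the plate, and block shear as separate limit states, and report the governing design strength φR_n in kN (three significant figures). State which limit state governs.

Bolt shear: A_b = π·16²/4 = 201.1 mm²; R_n = 579 × 201.1 × 3 × 1 / 1000 = 349.2 kN → 0.75 × 349.2 = 262 kN.
Bearing: edge l_c = 31, r_n = 223.9 kN; interior l_c = 47, r_n = 231.2 kN; R_n = 223.9 + 2·231.2 = 686.3 kN → 515 kN.
Block shear: A_gv = 2380, A_nv = 1680, A_nt = 350 mm²; R_n = min(0.6F_uA_nv, 0.6F_yA_gv) + U_bs·F_u·A_nt = 578.9 kN → 434 kN.
Bolt shear governs: 262 kN.

262 kN (bolt shear governs)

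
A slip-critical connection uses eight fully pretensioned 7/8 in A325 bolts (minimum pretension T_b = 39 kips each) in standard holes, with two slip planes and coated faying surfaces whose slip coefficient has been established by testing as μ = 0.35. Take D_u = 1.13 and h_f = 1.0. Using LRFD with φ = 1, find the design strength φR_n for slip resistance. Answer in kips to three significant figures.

R_n = μ · D_u · h_f · T_b · n_s · n_b = 0.35 × 1.13 × 1.0 × 39 × 2 × 8 = 246.8 kips.
Design strength φR_n = 1 × 246.8 = 247 kips.

247 kips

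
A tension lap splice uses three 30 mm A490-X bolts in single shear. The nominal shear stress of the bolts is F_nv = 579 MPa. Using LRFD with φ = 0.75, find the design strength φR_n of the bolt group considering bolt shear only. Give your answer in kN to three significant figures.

921 kN

A_b = π × 30² / 4 = 706.9 mm².
R_n = F_nv · A_b · n · n_s = 579 × 706.9 × 3 × 1 / 1000 = 1228 kN.
Design strength φR_n = 0.75 × 1228 = 921 kN.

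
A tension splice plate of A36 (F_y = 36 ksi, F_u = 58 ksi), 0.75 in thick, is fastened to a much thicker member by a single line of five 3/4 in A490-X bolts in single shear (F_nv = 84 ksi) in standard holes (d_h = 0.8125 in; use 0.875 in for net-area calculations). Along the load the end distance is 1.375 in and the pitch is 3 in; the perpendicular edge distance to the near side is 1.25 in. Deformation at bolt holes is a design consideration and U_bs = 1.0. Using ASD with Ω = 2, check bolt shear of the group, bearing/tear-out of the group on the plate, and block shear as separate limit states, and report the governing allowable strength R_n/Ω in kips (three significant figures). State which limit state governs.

92.8 kips (bolt shear governs)

Bolt shear: A_b = π·0.75²/4 = 0.4418 in²; R_n = 84 × 0.4418 × 5 × 1 = 185.6 kips → 185.6 / 2 = 92.8 kips.
Bearing: edge l_c = 0.9688, r_n = 50.57 kips; interior l_c = 2.188, r_n = 78.3 kips; R_n = 50.57 + 4·78.3 = 363.8 kips → 182 kips.
Block shear: A_gv = 10.03, A_nv = 7.078, A_nt = 0.6094 in²; R_n = min(0.6F_uA_nv, 0.6F_yA_gv) + U_bs·F_u·A_nt = 252 kips → 126 kips.
Bolt shear governs: 92.8 kips.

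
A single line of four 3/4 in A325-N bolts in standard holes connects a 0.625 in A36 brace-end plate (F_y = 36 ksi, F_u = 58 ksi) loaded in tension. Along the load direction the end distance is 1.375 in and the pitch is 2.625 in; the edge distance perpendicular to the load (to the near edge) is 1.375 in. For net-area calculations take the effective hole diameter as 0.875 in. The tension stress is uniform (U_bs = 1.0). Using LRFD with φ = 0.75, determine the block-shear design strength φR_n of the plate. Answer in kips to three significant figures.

119 kips

Shear plane L_v = 1.375 + 3·2.625 = 9.25 in; A_gv = 9.25 × 0.625 = 5.781 in².
A_nv = (9.25 − 3.5·0.875) × 0.625 = 3.867 in².
A_nt = (1.375 − 0.5·0.875) × 0.625 = 0.5859 in².
0.6 F_u A_nv = 134.6 kips; 0.6 F_y A_gv = 124.9 kips → shear yielding governs the shear term.
R_n = 124.9 + 1.0 × 58 × 0.5859 = 158.9 kips.
Design strength φR_n = 0.75 × 158.9 = 119 kips.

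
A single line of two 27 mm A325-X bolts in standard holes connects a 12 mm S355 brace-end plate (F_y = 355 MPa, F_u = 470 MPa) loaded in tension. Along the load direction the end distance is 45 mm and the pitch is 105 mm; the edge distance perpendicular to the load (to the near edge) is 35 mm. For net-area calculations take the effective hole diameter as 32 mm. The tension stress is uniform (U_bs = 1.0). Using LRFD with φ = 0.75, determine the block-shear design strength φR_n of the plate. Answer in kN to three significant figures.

339 kN

Shear plane L_v = 45 + 1·105 = 150 mm; A_gv = 150 × 12 = 1800 mm².
A_nv = (150 − 1.5·32) × 12 = 1224 mm².
A_nt = (35 − 0.5·32) × 12 = 228 mm².
0.6 F_u A_nv = 345.2 kN; 0.6 F_y A_gv = 383.4 kN → shear rupture governs the shear term.
R_n = 345.2 + 1.0 × 470 × 228 / 1000 = 452.3 kN.
Design strength φR_n = 0.75 × 452.3 = 339 kN.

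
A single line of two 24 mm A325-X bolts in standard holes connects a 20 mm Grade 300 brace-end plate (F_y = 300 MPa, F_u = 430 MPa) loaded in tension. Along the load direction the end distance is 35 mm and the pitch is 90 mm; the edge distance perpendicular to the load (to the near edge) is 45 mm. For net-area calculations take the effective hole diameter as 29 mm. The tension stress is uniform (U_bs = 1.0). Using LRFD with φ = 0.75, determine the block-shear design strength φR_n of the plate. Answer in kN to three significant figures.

Shear plane L_v = 35 + 1·90 = 125 mm; A_gv = 125 × 20 = 2500 mm².
A_nv = (125 − 1.5·29) × 20 = 1630 mm².
A_nt = (45 − 0.5·29) × 20 = 610 mm².
0.6 F_u A_nv = 420.5 kN; 0.6 F_y A_gv = 450 kN → shear rupture governs the shear term.
R_n = 420.5 + 1.0 × 430 × 610 / 1000 = 682.8 kN.
Design strength φR_n = 0.75 × 682.8 = 512 kN.

512 kN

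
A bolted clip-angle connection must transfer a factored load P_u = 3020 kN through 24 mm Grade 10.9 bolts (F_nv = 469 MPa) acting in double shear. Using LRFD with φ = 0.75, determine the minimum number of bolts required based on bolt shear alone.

10 bolts

A_b = π·24²/4 = 452.4 mm².
Per-bolt design strength φR_n = 0.75 × 469 × 452.4 × 2 / 1000 = 318.3 kN.
n ≥ 3020 / 318.3 = 9.489 → use 10 bolts.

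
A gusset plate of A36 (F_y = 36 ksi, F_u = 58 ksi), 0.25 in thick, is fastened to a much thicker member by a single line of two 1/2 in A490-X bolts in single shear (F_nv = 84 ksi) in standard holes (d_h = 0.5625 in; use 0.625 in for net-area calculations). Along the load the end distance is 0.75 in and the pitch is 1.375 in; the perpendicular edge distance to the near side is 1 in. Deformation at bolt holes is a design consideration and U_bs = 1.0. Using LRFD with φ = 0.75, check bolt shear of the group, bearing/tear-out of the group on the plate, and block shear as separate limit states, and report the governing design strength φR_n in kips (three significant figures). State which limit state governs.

15.2 kips (block shear governs)

Bolt shear: A_b = π·0.5²/4 = 0.1963 in²; R_n = 84 × 0.1963 × 2 × 1 = 32.99 kips → 0.75 × 32.99 = 24.7 kips.
Bearing: edge l_c = 0.4688, r_n = 8.156 kips; interior l_c = 0.8125, r_n = 14.14 kips; R_n = 8.156 + 1·14.14 = 22.29 kips → 16.7 kips.
Block shear: A_gv = 0.5312, A_nv = 0.2969, A_nt = 0.1719 in²; R_n = min(0.6F_uA_nv, 0.6F_yA_gv) + U_bs·F_u·A_nt = 20.3 kips → 15.2 kips.
Block shear governs: 15.2 kips.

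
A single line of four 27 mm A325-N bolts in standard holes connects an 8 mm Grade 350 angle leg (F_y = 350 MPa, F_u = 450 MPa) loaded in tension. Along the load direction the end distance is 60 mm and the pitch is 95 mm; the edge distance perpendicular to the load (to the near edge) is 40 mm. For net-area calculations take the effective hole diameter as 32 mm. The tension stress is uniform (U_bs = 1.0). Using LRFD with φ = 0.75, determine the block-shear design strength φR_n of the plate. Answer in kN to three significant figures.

442 kN

Shear plane L_v = 60 + 3·95 = 345 mm; A_gv = 345 × 8 = 2760 mm².
A_nv = (345 − 3.5·32) × 8 = 1864 mm².
A_nt = (40 − 0.5·32) × 8 = 192 mm².
0.6 F_u A_nv = 503.3 kN; 0.6 F_y A_gv = 579.6 kN → shear rupture governs the shear term.
R_n = 503.3 + 1.0 × 450 × 192 / 1000 = 589.7 kN.
Design strength φR_n = 0.75 × 589.7 = 442 kN.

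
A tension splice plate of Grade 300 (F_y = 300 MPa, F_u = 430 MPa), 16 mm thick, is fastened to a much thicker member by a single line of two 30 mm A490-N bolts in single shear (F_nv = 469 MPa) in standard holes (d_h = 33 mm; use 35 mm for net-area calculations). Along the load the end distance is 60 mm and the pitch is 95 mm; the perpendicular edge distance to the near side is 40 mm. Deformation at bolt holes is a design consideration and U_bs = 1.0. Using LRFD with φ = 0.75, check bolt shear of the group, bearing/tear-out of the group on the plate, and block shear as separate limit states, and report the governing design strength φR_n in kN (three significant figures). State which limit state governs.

433 kN (block shear governs)

Bolt shear: A_b = π·30²/4 = 706.9 mm²; R_n = 469 × 706.9 × 2 × 1 / 1000 = 663 kN → 0.75 × 663 = 497 kN.
Bearing: edge l_c = 43.5, r_n = 359.1 kN; interior l_c = 62, r_n = 495.4 kN; R_n = 359.1 + 1·495.4 = 854.5 kN → 641 kN.
Block shear: A_gv = 2480, A_nv = 1640, A_nt = 360 mm²; R_n = min(0.6F_uA_nv, 0.6F_yA_gv) + U_bs·F_u·A_nt = 577.9 kN → 433 kN.
Block shear governs: 433 kN.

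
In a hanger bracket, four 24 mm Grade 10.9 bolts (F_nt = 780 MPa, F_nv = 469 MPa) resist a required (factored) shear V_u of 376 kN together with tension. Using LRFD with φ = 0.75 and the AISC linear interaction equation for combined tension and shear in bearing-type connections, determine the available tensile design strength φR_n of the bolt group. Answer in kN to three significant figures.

751 kN

A_b = π·24²/4 = 452.4 mm²; f_rv = 376 × 1000 / (4 × 452.4) = 207.8 MPa.
F'_nt = 1.3 F_nt − (F_nt / φF_nv) f_rv = 1.3·780 − (780/(0.75·469))·207.8 = 553.2 MPa, capped at F_nt → F'_nt = 553.2 MPa.
R_n = F'_nt · A_b · n = 553.2 × 452.4 × 4 / 1000 = 1001 kN.
Design strength φR_n = 0.75 × 1001 = 751 kN.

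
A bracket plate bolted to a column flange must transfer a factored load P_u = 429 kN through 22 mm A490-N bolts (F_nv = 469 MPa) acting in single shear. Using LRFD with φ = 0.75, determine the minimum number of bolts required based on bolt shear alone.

A_b = π·22²/4 = 380.1 mm².
Per-bolt design strength φR_n = 0.75 × 469 × 380.1 × 1 / 1000 = 133.7 kN.
n ≥ 429 / 133.7 = 3.208 → use 4 bolts.

4 bolts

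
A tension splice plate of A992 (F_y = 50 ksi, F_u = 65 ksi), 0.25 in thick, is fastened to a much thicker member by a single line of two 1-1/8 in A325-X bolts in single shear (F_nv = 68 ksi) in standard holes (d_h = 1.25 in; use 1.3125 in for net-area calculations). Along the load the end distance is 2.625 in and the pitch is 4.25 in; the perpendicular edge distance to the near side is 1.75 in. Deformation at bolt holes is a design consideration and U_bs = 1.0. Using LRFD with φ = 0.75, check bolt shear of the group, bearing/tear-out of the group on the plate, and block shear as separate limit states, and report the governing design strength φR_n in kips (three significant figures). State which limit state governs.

Bolt shear: A_b = π·1.125²/4 = 0.994 in²; R_n = 68 × 0.994 × 2 × 1 = 135.2 kips → 0.75 × 135.2 = 101 kips.
Bearing: edge l_c = 2, r_n = 39 kips; interior l_c = 3, r_n = 43.87 kips; R_n = 39 + 1·43.87 = 82.88 kips → 62.2 kips.
Block shear: A_gv = 1.719, A_nv = 1.227, A_nt = 0.2734 in²; R_n = min(0.6F_uA_nv, 0.6F_yA_gv) + U_bs·F_u·A_nt = 65.61 kips → 49.2 kips.
Block shear governs: 49.2 kips.

49.2 kips (block shear governs)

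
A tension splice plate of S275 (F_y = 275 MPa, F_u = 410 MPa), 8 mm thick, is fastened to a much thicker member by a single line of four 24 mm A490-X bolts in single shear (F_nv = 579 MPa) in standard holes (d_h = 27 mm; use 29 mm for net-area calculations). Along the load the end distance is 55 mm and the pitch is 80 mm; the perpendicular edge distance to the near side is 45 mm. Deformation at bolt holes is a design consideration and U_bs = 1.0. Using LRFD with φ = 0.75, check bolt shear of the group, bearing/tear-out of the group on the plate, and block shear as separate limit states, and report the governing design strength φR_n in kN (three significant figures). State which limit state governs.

Bolt shear: A_b = π·24²/4 = 452.4 mm²; R_n = 579 × 452.4 × 4 × 1 / 1000 = 1048 kN → 0.75 × 1048 = 786 kN.
Bearing: edge l_c = 41.5, r_n = 163.3 kN; interior l_c = 53, r_n = 188.9 kN; R_n = 163.3 + 3·188.9 = 730.1 kN → 548 kN.
Block shear: A_gv = 2360, A_nv = 1548, A_nt = 244 mm²; R_n = min(0.6F_uA_nv, 0.6F_yA_gv) + U_bs·F_u·A_nt = 480.8 kN → 361 kN.
Block shear governs: 361 kN.

361 kN (block shear governs)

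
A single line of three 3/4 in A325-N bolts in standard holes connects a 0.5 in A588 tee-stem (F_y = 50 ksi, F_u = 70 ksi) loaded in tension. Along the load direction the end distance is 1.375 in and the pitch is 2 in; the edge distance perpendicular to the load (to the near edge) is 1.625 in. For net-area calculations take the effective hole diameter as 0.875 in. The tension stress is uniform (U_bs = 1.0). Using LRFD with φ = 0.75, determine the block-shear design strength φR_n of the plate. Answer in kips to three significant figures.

81.4 kips

Shear plane L_v = 1.375 + 2·2 = 5.375 in; A_gv = 5.375 × 0.5 = 2.688 in².
A_nv = (5.375 − 2.5·0.875) × 0.5 = 1.594 in².
A_nt = (1.625 − 0.5·0.875) × 0.5 = 0.5938 in².
0.6 F_u A_nv = 66.94 kips; 0.6 F_y A_gv = 80.62 kips → shear rupture governs the shear term.
R_n = 66.94 + 1.0 × 70 × 0.5938 = 108.5 kips.
Design strength φR_n = 0.75 × 108.5 = 81.4 kips.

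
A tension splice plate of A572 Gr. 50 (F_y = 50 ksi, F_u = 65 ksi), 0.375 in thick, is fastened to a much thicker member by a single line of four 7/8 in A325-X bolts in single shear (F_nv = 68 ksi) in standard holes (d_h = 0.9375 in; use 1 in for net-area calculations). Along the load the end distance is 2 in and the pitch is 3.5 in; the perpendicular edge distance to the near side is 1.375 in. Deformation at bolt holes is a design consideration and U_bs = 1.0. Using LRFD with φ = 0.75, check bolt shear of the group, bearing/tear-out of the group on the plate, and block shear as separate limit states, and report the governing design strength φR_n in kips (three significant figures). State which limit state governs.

115 kips (block shear governs)

Bolt shear: A_b = π·0.875²/4 = 0.6013 in²; R_n = 68 × 0.6013 × 4 × 1 = 163.6 kips → 0.75 × 163.6 = 123 kips.
Bearing: edge l_c = 1.531, r_n = 44.79 kips; interior l_c = 2.562, r_n = 51.19 kips; R_n = 44.79 + 3·51.19 = 198.4 kips → 149 kips.
Block shear: A_gv = 4.688, A_nv = 3.375, A_nt = 0.3281 in²; R_n = min(0.6F_uA_nv, 0.6F_yA_gv) + U_bs·F_u·A_nt = 153 kips → 115 kips.
Block shear governs: 115 kips.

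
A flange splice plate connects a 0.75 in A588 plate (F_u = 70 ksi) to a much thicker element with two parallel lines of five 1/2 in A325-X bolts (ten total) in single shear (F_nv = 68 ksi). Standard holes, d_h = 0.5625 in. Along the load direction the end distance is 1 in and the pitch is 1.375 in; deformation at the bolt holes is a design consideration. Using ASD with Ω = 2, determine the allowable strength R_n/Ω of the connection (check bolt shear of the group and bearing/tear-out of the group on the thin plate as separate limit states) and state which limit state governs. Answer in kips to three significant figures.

66.8 kips (bolt shear governs)

Bolt shear: A_b = π·0.5²/4 = 0.1963 in²; R_n = 68 × 0.1963 × 10 × 1 = 133.5 kips → 133.5 / 2 = 66.8 kips.
Bearing (1.2 l_c t F_u ≤ 2.4 d t F_u): upper limit = 2.4·0.5·0.75·70 = 63 kips.
  Edge l_c = 1 − 0.5625/2 = 0.7188 → r_n = 45.28 kips; interior l_c = 1.375 − 0.5625 = 0.8125 → r_n = 51.19 kips.
  R_n,bearing = 2·45.28 + 8·51.19 = 500.1 kips → 500.1 / 2 = 250 kips.
Bolt shear governs: 66.8 kips.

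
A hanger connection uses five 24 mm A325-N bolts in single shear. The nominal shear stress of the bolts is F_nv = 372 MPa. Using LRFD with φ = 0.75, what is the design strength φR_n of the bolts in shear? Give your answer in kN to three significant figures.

A_b = π × 24² / 4 = 452.4 mm².
R_n = F_nv · A_b · n · n_s = 372 × 452.4 × 5 × 1 / 1000 = 841.4 kN.
Design strength φR_n = 0.75 × 841.4 = 631 kN.

631 kN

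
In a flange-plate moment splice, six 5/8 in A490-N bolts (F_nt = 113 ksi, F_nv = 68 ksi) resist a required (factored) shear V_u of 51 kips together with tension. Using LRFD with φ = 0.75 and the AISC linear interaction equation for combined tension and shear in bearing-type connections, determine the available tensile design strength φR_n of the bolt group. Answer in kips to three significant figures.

A_b = π·0.625²/4 = 0.3068 in²; f_rv = 51 / (6 × 0.3068) = 27.71 ksi.
F'_nt = 1.3 F_nt − (F_nt / φF_nv) f_rv = 1.3·113 − (113/(0.75·68))·27.71 = 85.51 ksi, capped at F_nt → F'_nt = 85.51 ksi.
R_n = F'_nt · A_b · n = 85.51 × 0.3068 × 6 = 157.4 kips.
Design strength φR_n = 0.75 × 157.4 = 118 kips.

118 kips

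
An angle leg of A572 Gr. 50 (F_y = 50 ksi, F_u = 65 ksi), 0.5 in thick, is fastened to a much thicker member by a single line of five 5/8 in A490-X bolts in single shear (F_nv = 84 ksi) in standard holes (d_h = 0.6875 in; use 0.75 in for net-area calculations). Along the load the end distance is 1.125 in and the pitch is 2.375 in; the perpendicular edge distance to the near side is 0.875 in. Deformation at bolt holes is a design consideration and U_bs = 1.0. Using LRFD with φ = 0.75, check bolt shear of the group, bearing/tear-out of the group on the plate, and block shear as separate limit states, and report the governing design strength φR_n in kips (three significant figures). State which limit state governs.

Bolt shear: A_b = π·0.625²/4 = 0.3068 in²; R_n = 84 × 0.3068 × 5 × 1 = 128.9 kips → 0.75 × 128.9 = 96.6 kips.
Bearing: edge l_c = 0.7812, r_n = 30.47 kips; interior l_c = 1.688, r_n = 48.75 kips; R_n = 30.47 + 4·48.75 = 225.5 kips → 169 kips.
Block shear: A_gv = 5.312, A_nv = 3.625, A_nt = 0.25 in²; R_n = min(0.6F_uA_nv, 0.6F_yA_gv) + U_bs·F_u·A_nt = 157.6 kips → 118 kips.
Bolt shear governs: 96.6 kips.

96.6 kips (bolt shear governs)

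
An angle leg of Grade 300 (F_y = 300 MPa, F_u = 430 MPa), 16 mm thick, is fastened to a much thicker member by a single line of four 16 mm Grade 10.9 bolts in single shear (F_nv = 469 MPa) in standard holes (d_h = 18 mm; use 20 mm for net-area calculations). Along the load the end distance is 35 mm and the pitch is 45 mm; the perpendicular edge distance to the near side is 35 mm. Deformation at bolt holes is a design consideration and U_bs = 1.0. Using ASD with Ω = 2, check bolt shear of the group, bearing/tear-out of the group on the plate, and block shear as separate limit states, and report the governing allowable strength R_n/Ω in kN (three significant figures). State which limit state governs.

189 kN (bolt shear governs)

Bolt shear: A_b = π·16²/4 = 201.1 mm²; R_n = 469 × 201.1 × 4 × 1 / 1000 = 377.2 kN → 377.2 / 2 = 189 kN.
Bearing: edge l_c = 26, r_n = 214.7 kN; interior l_c = 27, r_n = 222.9 kN; R_n = 214.7 + 3·222.9 = 883.4 kN → 442 kN.
Block shear: A_gv = 2720, A_nv = 1600, A_nt = 400 mm²; R_n = min(0.6F_uA_nv, 0.6F_yA_gv) + U_bs·F_u·A_nt = 584.8 kN → 292 kN.
Bolt shear governs: 189 kN.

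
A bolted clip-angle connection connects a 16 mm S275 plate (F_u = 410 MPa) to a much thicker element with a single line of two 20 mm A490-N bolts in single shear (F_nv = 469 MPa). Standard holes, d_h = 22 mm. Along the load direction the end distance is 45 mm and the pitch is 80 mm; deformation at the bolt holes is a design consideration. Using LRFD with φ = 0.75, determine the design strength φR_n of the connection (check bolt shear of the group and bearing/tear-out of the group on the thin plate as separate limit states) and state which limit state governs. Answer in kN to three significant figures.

Bolt shear: A_b = π·20²/4 = 314.2 mm²; R_n = 469 × 314.2 × 2 × 1 / 1000 = 294.7 kN → 0.75 × 294.7 = 221 kN.
Bearing (1.2 l_c t F_u ≤ 2.4 d t F_u): upper limit = 2.4·20·16·410 / 1000 = 314.9 kN.
  Edge l_c = 45 − 22/2 = 34 → r_n = 267.6 kN; interior l_c = 80 − 22 = 58 → r_n = 314.9 kN.
  R_n,bearing = 1·267.6 + 1·314.9 = 582.5 kN → 0.75 × 582.5 = 437 kN.
Bolt shear governs: 221 kN.

221 kN (bolt shear governs)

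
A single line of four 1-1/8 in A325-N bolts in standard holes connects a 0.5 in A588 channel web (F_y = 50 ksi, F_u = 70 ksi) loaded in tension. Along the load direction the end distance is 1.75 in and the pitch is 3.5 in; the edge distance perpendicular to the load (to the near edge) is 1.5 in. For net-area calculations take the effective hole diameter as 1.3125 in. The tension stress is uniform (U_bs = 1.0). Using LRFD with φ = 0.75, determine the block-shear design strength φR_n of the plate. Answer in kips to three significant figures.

143 kips

Shear plane L_v = 1.75 + 3·3.5 = 12.25 in; A_gv = 12.25 × 0.5 = 6.125 in².
A_nv = (12.25 − 3.5·1.3125) × 0.5 = 3.828 in².
A_nt = (1.5 − 0.5·1.3125) × 0.5 = 0.4219 in².
0.6 F_u A_nv = 160.8 kips; 0.6 F_y A_gv = 183.8 kips → shear rupture governs the shear term.
R_n = 160.8 + 1.0 × 70 × 0.4219 = 190.3 kips.
Design strength φR_n = 0.75 × 190.3 = 143 kips.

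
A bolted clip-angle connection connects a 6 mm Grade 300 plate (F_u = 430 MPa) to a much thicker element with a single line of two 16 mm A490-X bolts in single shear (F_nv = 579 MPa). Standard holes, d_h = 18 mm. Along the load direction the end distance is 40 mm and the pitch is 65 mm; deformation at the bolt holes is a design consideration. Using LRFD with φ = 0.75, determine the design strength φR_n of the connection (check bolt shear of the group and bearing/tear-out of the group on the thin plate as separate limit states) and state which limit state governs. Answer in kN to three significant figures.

146 kN (bearing governs)

Bolt shear: A_b = π·16²/4 = 201.1 mm²; R_n = 579 × 201.1 × 2 × 1 / 1000 = 232.8 kN → 0.75 × 232.8 = 175 kN.
Bearing (1.2 l_c t F_u ≤ 2.4 d t F_u): upper limit = 2.4·16·6·430 / 1000 = 99.07 kN.
  Edge l_c = 40 − 18/2 = 31 → r_n = 95.98 kN; interior l_c = 65 − 18 = 47 → r_n = 99.07 kN.
  R_n,bearing = 1·95.98 + 1·99.07 = 195 kN → 0.75 × 195 = 146 kN.
Bearing governs: 146 kN.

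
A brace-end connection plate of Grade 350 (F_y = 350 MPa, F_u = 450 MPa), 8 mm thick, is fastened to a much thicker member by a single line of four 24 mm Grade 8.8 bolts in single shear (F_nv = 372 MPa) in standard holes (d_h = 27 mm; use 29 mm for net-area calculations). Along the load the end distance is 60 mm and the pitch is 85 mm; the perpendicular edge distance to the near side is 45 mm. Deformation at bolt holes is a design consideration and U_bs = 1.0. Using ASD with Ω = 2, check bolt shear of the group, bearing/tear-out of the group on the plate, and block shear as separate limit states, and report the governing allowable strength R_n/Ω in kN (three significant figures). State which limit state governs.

Bolt shear: A_b = π·24²/4 = 452.4 mm²; R_n = 372 × 452.4 × 4 × 1 / 1000 = 673.2 kN → 673.2 / 2 = 337 kN.
Bearing: edge l_c = 46.5, r_n = 200.9 kN; interior l_c = 58, r_n = 207.4 kN; R_n = 200.9 + 3·207.4 = 823 kN → 411 kN.
Block shear: A_gv = 2520, A_nv = 1708, A_nt = 244 mm²; R_n = min(0.6F_uA_nv, 0.6F_yA_gv) + U_bs·F_u·A_nt = 571 kN → 285 kN.
Block shear governs: 285 kN.

285 kN (block shear governs)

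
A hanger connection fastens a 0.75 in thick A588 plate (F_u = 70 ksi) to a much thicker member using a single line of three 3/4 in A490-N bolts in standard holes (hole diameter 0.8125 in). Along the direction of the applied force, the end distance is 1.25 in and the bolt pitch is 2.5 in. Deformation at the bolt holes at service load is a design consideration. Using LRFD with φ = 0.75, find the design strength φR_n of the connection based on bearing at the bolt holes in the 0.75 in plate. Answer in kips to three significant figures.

Per bolt r_n = 1.2 l_c t F_u ≤ 2.4 d t F_u; upper limit = 2.4 × 0.75 × 0.75 × 70 = 94.5 kips.
Edge bolt: l_c = 1.25 − 0.8125/2 = 0.8438 in → 1.2 × 0.8438 × 0.75 × 70 = 53.16 → r_n = 53.16 kips.
Interior bolts: l_c = 2.5 − 0.8125 = 1.688 in → 1.2 × 1.688 × 0.75 × 70 = 106.3 → r_n = 94.5 kips.
R_n = 1 × 53.16 + 2 × 94.5 = 242.2 kips.
Design strength φR_n = 0.75 × 242.2 = 182 kips.

182 kips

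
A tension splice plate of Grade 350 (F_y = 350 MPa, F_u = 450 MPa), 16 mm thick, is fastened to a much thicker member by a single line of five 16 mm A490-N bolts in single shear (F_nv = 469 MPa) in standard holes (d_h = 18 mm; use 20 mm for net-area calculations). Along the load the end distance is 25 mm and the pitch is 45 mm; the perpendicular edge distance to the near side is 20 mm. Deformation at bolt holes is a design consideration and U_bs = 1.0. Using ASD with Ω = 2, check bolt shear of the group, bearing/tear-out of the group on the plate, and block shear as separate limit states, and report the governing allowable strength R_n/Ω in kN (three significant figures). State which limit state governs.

Bolt shear: A_b = π·16²/4 = 201.1 mm²; R_n = 469 × 201.1 × 5 × 1 / 1000 = 471.5 kN → 471.5 / 2 = 236 kN.
Bearing: edge l_c = 16, r_n = 138.2 kN; interior l_c = 27, r_n = 233.3 kN; R_n = 138.2 + 4·233.3 = 1071 kN → 536 kN.
Block shear: A_gv = 3280, A_nv = 1840, A_nt = 160 mm²; R_n = min(0.6F_uA_nv, 0.6F_yA_gv) + U_bs·F_u·A_nt = 568.8 kN → 284 kN.
Bolt shear governs: 236 kN.

236 kN (bolt shear governs)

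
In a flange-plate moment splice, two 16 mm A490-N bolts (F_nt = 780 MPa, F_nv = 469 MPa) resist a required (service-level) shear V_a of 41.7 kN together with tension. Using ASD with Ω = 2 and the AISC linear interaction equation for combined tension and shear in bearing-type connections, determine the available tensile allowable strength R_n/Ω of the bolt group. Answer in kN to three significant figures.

135 kN

A_b = π·16²/4 = 201.1 mm²; f_rv = 41.7 × 1000 / (2 × 201.1) = 103.7 MPa.
F'_nt = 1.3 F_nt − (Ω F_nt / F_nv) f_rv = 1.3·780 − (2·780/469)·103.7 = 669.1 MPa, capped at F_nt → F'_nt = 669.1 MPa.
R_n = F'_nt · A_b · n = 669.1 × 201.1 × 2 / 1000 = 269 kN.
Allowable strength R_n/Ω = 269 / 2 = 135 kN.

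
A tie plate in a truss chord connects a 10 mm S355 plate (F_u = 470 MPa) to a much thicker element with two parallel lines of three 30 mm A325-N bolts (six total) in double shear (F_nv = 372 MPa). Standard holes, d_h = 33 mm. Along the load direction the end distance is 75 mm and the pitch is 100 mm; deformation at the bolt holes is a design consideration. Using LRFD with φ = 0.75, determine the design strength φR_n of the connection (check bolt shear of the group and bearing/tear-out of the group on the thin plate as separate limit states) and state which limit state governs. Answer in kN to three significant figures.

Bolt shear: A_b = π·30²/4 = 706.9 mm²; R_n = 372 × 706.9 × 6 × 2 / 1000 = 3155 kN → 0.75 × 3155 = 2370 kN.
Bearing (1.2 l_c t F_u ≤ 2.4 d t F_u): upper limit = 2.4·30·10·470 / 1000 = 338.4 kN.
  Edge l_c = 75 − 33/2 = 58.5 → r_n = 329.9 kN; interior l_c = 100 − 33 = 67 → r_n = 338.4 kN.
  R_n,bearing = 2·329.9 + 4·338.4 = 2013 kN → 0.75 × 2013 = 1510 kN.
Bearing governs: 1510 kN.

1510 kN (bearing governs)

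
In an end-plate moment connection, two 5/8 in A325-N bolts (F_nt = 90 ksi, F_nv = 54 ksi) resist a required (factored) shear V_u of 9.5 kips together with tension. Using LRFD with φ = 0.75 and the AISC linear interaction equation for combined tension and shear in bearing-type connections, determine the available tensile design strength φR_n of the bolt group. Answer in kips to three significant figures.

38 kips

A_b = π·0.625²/4 = 0.3068 in²; f_rv = 9.5 / (2 × 0.3068) = 15.48 ksi.
F'_nt = 1.3 F_nt − (F_nt / φF_nv) f_rv = 1.3·90 − (90/(0.75·54))·15.48 = 82.59 ksi, capped at F_nt → F'_nt = 82.59 ksi.
R_n = F'_nt · A_b · n = 82.59 × 0.3068 × 2 = 50.68 kips.
Design strength φR_n = 0.75 × 50.68 = 38 kips.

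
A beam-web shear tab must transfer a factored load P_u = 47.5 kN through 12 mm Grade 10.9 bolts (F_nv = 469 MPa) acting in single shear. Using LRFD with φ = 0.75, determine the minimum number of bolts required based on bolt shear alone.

A_b = π·12²/4 = 113.1 mm².
Per-bolt design strength φR_n = 0.75 × 469 × 113.1 × 1 / 1000 = 39.78 kN.
n ≥ 47.5 / 39.78 = 1.194 → use 2 bolts.

2 bolts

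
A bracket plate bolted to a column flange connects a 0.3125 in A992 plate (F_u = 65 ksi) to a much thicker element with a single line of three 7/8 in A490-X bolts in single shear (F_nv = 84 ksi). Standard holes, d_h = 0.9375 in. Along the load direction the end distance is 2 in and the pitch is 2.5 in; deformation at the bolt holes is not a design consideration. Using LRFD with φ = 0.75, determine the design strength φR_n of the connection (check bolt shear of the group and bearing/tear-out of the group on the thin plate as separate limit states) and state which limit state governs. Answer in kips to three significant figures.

Bolt shear: A_b = π·0.875²/4 = 0.6013 in²; R_n = 84 × 0.6013 × 3 × 1 = 151.5 kips → 0.75 × 151.5 = 114 kips.
Bearing (1.5 l_c t F_u ≤ 3.0 d t F_u): upper limit = 3.0·0.875·0.3125·65 = 53.32 kips.
  Edge l_c = 2 − 0.9375/2 = 1.531 → r_n = 46.66 kips; interior l_c = 2.5 − 0.9375 = 1.562 → r_n = 47.61 kips.
  R_n,bearing = 1·46.66 + 2·47.61 = 141.9 kips → 0.75 × 141.9 = 106 kips.
Bearing governs: 106 kips.

106 kips (bearing governs)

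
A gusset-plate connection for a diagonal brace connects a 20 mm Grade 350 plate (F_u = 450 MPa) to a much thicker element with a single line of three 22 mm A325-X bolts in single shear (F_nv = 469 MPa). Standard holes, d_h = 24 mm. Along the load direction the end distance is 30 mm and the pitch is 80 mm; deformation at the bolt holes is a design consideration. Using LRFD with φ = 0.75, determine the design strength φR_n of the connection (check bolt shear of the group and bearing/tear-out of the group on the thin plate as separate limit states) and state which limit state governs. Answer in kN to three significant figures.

401 kN (bolt shear governs)

Bolt shear: A_b = π·22²/4 = 380.1 mm²; R_n = 469 × 380.1 × 3 × 1 / 1000 = 534.8 kN → 0.75 × 534.8 = 401 kN.
Bearing (1.2 l_c t F_u ≤ 2.4 d t F_u): upper limit = 2.4·22·20·450 / 1000 = 475.2 kN.
  Edge l_c = 30 − 24/2 = 18 → r_n = 194.4 kN; interior l_c = 80 − 24 = 56 → r_n = 475.2 kN.
  R_n,bearing = 1·194.4 + 2·475.2 = 1145 kN → 0.75 × 1145 = 859 kN.
Bolt shear governs: 401 kN.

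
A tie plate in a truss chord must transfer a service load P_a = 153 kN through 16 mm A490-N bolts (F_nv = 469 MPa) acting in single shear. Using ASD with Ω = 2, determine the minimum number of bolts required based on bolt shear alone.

A_b = π·16²/4 = 201.1 mm².
Per-bolt allowable strength R_n/Ω = 469 × 201.1 × 1 / 1000 / 2 = 47.15 kN.
n ≥ 153 / 47.15 = 3.245 → use 4 bolts.

4 bolts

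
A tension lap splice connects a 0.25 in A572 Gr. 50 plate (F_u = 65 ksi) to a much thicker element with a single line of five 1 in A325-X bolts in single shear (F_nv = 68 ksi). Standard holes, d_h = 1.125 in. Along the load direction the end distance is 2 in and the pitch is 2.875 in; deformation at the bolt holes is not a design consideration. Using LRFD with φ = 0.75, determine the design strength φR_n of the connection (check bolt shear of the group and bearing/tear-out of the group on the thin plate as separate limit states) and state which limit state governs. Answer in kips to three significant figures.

154 kips (bearing governs)

Bolt shear: A_b = π·1²/4 = 0.7854 in²; R_n = 68 × 0.7854 × 5 × 1 = 267 kips → 0.75 × 267 = 200 kips.
Bearing (1.5 l_c t F_u ≤ 3.0 d t F_u): upper limit = 3.0·1·0.25·65 = 48.75 kips.
  Edge l_c = 2 − 1.125/2 = 1.438 → r_n = 35.04 kips; interior l_c = 2.875 − 1.125 = 1.75 → r_n = 42.66 kips.
  R_n,bearing = 1·35.04 + 4·42.66 = 205.7 kips → 0.75 × 205.7 = 154 kips.
Bearing governs: 154 kips.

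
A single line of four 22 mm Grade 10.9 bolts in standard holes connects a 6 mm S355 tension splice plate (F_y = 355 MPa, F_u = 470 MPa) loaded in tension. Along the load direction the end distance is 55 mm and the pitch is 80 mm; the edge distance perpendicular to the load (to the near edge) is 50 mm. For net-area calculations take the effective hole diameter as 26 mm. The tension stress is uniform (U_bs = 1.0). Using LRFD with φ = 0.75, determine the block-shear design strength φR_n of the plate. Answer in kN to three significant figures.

337 kN

Shear plane L_v = 55 + 3·80 = 295 mm; A_gv = 295 × 6 = 1770 mm².
A_nv = (295 − 3.5·26) × 6 = 1224 mm².
A_nt = (50 − 0.5·26) × 6 = 222 mm².
0.6 F_u A_nv = 345.2 kN; 0.6 F_y A_gv = 377 kN → shear rupture governs the shear term.
R_n = 345.2 + 1.0 × 470 × 222 / 1000 = 449.5 kN.
Design strength φR_n = 0.75 × 449.5 = 337 kN.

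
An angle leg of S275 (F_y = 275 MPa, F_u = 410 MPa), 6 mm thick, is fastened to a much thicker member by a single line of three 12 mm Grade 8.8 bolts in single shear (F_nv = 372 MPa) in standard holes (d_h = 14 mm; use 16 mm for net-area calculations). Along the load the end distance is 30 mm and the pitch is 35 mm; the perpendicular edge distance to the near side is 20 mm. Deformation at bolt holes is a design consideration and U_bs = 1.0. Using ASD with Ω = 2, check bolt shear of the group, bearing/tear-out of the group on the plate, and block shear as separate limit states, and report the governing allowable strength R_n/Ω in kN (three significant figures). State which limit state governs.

Bolt shear: A_b = π·12²/4 = 113.1 mm²; R_n = 372 × 113.1 × 3 × 1 / 1000 = 126.2 kN → 126.2 / 2 = 63.1 kN.
Bearing: edge l_c = 23, r_n = 67.9 kN; interior l_c = 21, r_n = 61.99 kN; R_n = 67.9 + 2·61.99 = 191.9 kN → 95.9 kN.
Block shear: A_gv = 600, A_nv = 360, A_nt = 72 mm²; R_n = min(0.6F_uA_nv, 0.6F_yA_gv) + U_bs·F_u·A_nt = 118.1 kN → 59 kN.
Block shear governs: 59 kN.

59 kN (block shear governs)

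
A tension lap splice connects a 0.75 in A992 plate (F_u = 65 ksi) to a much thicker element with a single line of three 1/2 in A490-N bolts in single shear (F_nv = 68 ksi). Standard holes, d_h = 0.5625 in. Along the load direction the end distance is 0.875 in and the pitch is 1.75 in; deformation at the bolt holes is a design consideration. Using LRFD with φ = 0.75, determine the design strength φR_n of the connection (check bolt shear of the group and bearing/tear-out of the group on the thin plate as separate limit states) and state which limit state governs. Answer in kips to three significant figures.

Bolt shear: A_b = π·0.5²/4 = 0.1963 in²; R_n = 68 × 0.1963 × 3 × 1 = 40.06 kips → 0.75 × 40.06 = 30 kips.
Bearing (1.2 l_c t F_u ≤ 2.4 d t F_u): upper limit = 2.4·0.5·0.75·65 = 58.5 kips.
  Edge l_c = 0.875 − 0.5625/2 = 0.5938 → r_n = 34.73 kips; interior l_c = 1.75 − 0.5625 = 1.188 → r_n = 58.5 kips.
  R_n,bearing = 1·34.73 + 2·58.5 = 151.7 kips → 0.75 × 151.7 = 114 kips.
Bolt shear governs: 30 kips.

30 kips (bolt shear governs)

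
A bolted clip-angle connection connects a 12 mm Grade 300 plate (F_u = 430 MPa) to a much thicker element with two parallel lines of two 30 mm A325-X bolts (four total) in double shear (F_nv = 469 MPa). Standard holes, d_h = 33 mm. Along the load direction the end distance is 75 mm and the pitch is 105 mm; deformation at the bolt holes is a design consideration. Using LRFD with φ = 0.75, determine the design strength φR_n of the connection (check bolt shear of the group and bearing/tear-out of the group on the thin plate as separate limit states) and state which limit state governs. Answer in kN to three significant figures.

Bolt shear: A_b = π·30²/4 = 706.9 mm²; R_n = 469 × 706.9 × 4 × 2 / 1000 = 2652 kN → 0.75 × 2652 = 1990 kN.
Bearing (1.2 l_c t F_u ≤ 2.4 d t F_u): upper limit = 2.4·30·12·430 / 1000 = 371.5 kN.
  Edge l_c = 75 − 33/2 = 58.5 → r_n = 362.2 kN; interior l_c = 105 − 33 = 72 → r_n = 371.5 kN.
  R_n,bearing = 2·362.2 + 2·371.5 = 1468 kN → 0.75 × 1468 = 1100 kN.
Bearing governs: 1100 kN.

1100 kN (bearing governs)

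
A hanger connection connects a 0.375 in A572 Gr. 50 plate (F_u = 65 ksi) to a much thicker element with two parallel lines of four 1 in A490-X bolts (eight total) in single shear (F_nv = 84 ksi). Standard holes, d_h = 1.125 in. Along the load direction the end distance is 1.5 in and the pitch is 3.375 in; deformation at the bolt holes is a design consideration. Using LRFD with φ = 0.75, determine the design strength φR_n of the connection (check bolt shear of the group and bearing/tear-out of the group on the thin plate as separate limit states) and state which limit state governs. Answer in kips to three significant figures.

Bolt shear: A_b = π·1²/4 = 0.7854 in²; R_n = 84 × 0.7854 × 8 × 1 = 527.8 kips → 0.75 × 527.8 = 396 kips.
Bearing (1.2 l_c t F_u ≤ 2.4 d t F_u): upper limit = 2.4·1·0.375·65 = 58.5 kips.
  Edge l_c = 1.5 − 1.125/2 = 0.9375 → r_n = 27.42 kips; interior l_c = 3.375 − 1.125 = 2.25 → r_n = 58.5 kips.
  R_n,bearing = 2·27.42 + 6·58.5 = 405.8 kips → 0.75 × 405.8 = 304 kips.
Bearing governs: 304 kips.

304 kips (bearing governs)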